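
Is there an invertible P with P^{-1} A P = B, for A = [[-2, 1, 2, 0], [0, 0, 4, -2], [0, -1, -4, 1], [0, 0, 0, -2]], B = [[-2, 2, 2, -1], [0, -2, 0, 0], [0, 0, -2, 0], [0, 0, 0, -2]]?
Both have characteristic polynomial (x + 2)^4 and minimal polynomial (x + 2)^2. But rank(A + 2I) = 2 for A while rank(B + 2I) = 1 for B, so the number of Jordan blocks at λ = -2 differs. A and B are not similar.

No.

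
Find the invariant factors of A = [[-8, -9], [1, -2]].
The Jordan structure of A has elementary divisors (x + 5)^2. Arranging the block sizes at each eigenvalue in decreasing order and taking row products gives the invariant factors.

Invariant factors (smallest first, each dividing the next): (x + 5)^2.

Check: the last factor (x + 5)^2 is the minimal polynomial, and the product (x + 5)^2 is the characteristic polynomial.

(x + 5)^2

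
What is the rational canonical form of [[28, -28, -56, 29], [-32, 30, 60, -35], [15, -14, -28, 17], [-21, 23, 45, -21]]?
R = [[0, 0, 0, 30], [1, 0, 0, 1], [0, 1, 0, -19], [0, 0, 1, 9]]

The invariant factors of A (the non-unit diagonal entries of the Smith normal form of xI - A over ℚ[x]) are (x - 6)(x + 1)(x^2 - 4x + 5), each dividing the next. The characteristic polynomial is their product, (x - 6)(x + 1)(x^2 - 4x + 5).

The rational canonical form is the block-diagonal matrix of companion matrices C(f_i):
R = [[0, 0, 0, 30], [1, 0, 0, 1], [0, 1, 0, -19], [0, 0, 1, 9]].

Note the characteristic polynomial does not split into linear factors over ℚ, so A has no Jordan form over ℚ; the rational canonical form exists over any field.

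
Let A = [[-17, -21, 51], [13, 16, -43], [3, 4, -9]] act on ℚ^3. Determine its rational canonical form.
The invariant factors of A (the non-unit diagonal entries of the Smith normal form of xI - A over ℚ[x]) are (x + 1)(x + 4)(x + 5), each dividing the next. The characteristic polynomial is their product, (x + 1)(x + 4)(x + 5).

The rational canonical form is the block-diagonal matrix of companion matrices C(f_i):
R = [[0, 0, -20], [1, 0, -29], [0, 1, -10]].

R = [[0, 0, -20], [1, 0, -29], [0, 1, -10]]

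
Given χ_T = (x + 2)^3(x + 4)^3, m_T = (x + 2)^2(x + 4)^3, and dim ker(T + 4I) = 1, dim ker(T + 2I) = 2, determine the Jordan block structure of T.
λ = -4: algebraic multiplicity 3 (exponent in χ_T), largest block size 3 (exponent in m_T), 1 block (geometric multiplicity). This forces block sizes [3].
λ = -2: algebraic multiplicity 3 (exponent in χ_T), largest block size 2 (exponent in m_T), 2 blocks (geometric multiplicity). These force block sizes [2, 1].

Jordan blocks: (-4, 3), (-2, 2), (-2, 1)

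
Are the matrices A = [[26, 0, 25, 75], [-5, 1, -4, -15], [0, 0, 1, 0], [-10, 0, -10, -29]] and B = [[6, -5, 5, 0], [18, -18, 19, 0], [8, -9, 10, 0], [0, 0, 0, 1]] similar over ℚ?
Yes.

Two matrices over a field are similar if and only if they have the same invariant factors.

Both A and B have characteristic polynomial (x - 1)^3(x + 4) and minimal polynomial (x - 1)^2(x + 4). Computing further, both have invariant factors x - 1, (x - 1)^2(x + 4). Hence A and B are similar.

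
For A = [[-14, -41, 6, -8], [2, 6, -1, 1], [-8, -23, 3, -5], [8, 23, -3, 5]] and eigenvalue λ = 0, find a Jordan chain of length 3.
We seek v_1 ∈ ker(A^3) \ ker(A^2), then set v_{i+1} = A v_i.

One such chain is v_1 = [[-12, 2, -6, 7]]^T, v_2 = [[-6, 1, -3, 3]]^T, v_3 = [[1, 0, 1, -1]]^T. Check: A v_3 = [[0, 0, 0, 0]]^T = 0.

v_1 = [[-12, 2, -6, 7]]^T, v_2 = [[-6, 1, -3, 3]]^T, v_3 = [[1, 0, 1, -1]]^T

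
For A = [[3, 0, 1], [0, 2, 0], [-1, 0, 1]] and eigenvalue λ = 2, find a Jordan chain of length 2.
v_1 = [[4, 1, -3]]^T, v_2 = [[1, 0, -1]]^T

We seek v_1 ∈ ker((A - 2I)^2) \ ker(A - 2I), then set v_{i+1} = (A - 2I) v_i.

One such chain is v_1 = [[4, 1, -3]]^T, v_2 = [[1, 0, -1]]^T. Check: (A - 2I) v_2 = [[0, 0, 0]]^T = 0.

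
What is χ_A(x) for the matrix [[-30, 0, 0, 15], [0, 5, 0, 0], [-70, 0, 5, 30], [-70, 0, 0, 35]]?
χ_A(x) = x(x - 5)^3

xI - A = [[x + 30, 0, 0, -15], [0, x - 5, 0, 0], [70, 0, x - 5, -30], [70, 0, 0, x - 35]].

Expanding det(xI - A) along the first row:
det(xI - A) = + (x + 30)·det([[x - 5, 0, 0], [0, x - 5, -30], [0, 0, x - 35]]) - (0)·det([[0, 0, 0], [70, x - 5, -30], [70, 0, x - 35]]) + (0)·det([[0, x - 5, 0], [70, 0, -30], [70, 0, x - 35]]) - (-15)·det([[0, x - 5, 0], [70, 0, x - 5], [70, 0, 0]]).

Evaluating gives χ_A(x) = x^4 - 15x^3 + 75x^2 - 125x = x(x - 5)^3.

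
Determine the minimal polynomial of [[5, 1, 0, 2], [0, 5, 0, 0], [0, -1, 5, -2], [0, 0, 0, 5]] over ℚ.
m_A(x) = (x - 5)^2

The characteristic polynomial factors as (x - 5)^4. The minimal polynomial is ∏(x - λ)^{k_λ} where k_λ is the size of the largest Jordan block at λ.

For λ = 5: rank(A - 5I) = 1, and the largest Jordan block has size 2 (the smallest k with rank((A - 5I)^k) = rank((A - 5I)^(k+1))).

So m_A(x) = (x - 5)^2.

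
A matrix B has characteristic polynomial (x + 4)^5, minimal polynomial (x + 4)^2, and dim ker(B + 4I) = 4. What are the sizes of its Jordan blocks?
λ = -4: algebraic multiplicity 5 (exponent in χ_B), largest block size 2 (exponent in m_B), 4 blocks (geometric multiplicity). These force block sizes [2, 1, 1, 1].

Jordan blocks: (-4, 2), (-4, 1), (-4, 1), (-4, 1)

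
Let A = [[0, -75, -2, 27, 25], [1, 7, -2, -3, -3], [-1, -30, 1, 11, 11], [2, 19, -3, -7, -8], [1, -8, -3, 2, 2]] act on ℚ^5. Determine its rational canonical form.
The invariant factors of A (the non-unit diagonal entries of the Smith normal form of xI - A over ℚ[x]) are (x - 3)(x^2 + 1)^2, each dividing the next. The characteristic polynomial is their product, (x - 3)(x^2 + 1)^2.

The rational canonical form is the block-diagonal matrix of companion matrices C(f_i):
R = [[0, 0, 0, 0, 3], [1, 0, 0, 0, -1], [0, 1, 0, 0, 6], [0, 0, 1, 0, -2], [0, 0, 0, 1, 3]].

Note the characteristic polynomial does not split into linear factors over ℚ, so A has no Jordan form over ℚ; the rational canonical form exists over any field.

R = [[0, 0, 0, 0, 3], [1, 0, 0, 0, -1], [0, 1, 0, 0, 6], [0, 0, 1, 0, -2], [0, 0, 0, 1, 3]]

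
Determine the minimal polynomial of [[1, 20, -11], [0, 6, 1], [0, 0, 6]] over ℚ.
The characteristic polynomial factors as (x - 6)^2(x - 1). The minimal polynomial is ∏(x - λ)^{k_λ} where k_λ is the size of the largest Jordan block at λ.

For λ = 1: rank(A - I) = 2, and the largest Jordan block has size 1 (the smallest k with rank((A - I)^k) = rank((A - I)^(k+1))).
For λ = 6: rank(A - 6I) = 2, and the largest Jordan block has size 2 (the smallest k with rank((A - 6I)^k) = rank((A - 6I)^(k+1))).

So m_A(x) = (x - 6)^2(x - 1).

m_A(x) = (x - 6)^2(x - 1)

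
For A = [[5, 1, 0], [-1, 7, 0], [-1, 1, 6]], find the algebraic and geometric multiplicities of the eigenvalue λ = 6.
The characteristic polynomial is (x - 6)^3, so the factor x - 6 appears with exponent 3: the algebraic multiplicity is 3.

rank(A - 6I) = 1, so the eigenspace has dimension 3 - 1 = 2: the geometric multiplicity is 2.

Since 2 < 3, A is not diagonalizable.

algebraic multiplicity 3, geometric multiplicity 2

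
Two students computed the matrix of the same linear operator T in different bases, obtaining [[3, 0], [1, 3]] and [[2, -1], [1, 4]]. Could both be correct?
Yes.

Two matrices over a field are similar if and only if they have the same invariant factors.

Both A and B have characteristic polynomial (x - 3)^2 and minimal polynomial (x - 3)^2. Computing further, both have invariant factors (x - 3)^2. Hence A and B are similar.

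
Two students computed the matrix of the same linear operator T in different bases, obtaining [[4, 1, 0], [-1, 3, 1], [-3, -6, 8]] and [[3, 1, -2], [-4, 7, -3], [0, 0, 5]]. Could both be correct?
Two matrices over a field are similar if and only if they have the same invariant factors.

Both A and B have characteristic polynomial (x - 5)^3 and minimal polynomial (x - 5)^3. Computing further, both have invariant factors (x - 5)^3. Hence A and B are similar.

Yes.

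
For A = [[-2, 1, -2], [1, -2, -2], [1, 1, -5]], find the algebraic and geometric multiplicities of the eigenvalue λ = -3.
The characteristic polynomial is (x + 3)^3, so the factor x + 3 appears with exponent 3: the algebraic multiplicity is 3.

rank(A + 3I) = 1, so the eigenspace has dimension 3 - 1 = 2: the geometric multiplicity is 2.

Since 2 < 3, A is not diagonalizable.

algebraic multiplicity 3, geometric multiplicity 2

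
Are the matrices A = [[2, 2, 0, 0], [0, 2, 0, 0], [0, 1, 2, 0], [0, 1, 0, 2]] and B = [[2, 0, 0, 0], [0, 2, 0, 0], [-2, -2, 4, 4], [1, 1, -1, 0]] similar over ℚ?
Yes.

Two matrices over a field are similar if and only if they have the same invariant factors.

Both A and B have characteristic polynomial (x - 2)^4 and minimal polynomial (x - 2)^2. Computing further, both have invariant factors x - 2, x - 2, (x - 2)^2. Hence A and B are similar.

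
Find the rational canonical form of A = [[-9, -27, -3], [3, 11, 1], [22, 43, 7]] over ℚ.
R = [[0, 0, 6], [1, 0, -19], [0, 1, 9]]

The invariant factors of A (the non-unit diagonal entries of the Smith normal form of xI - A over ℚ[x]) are (x - 6)(x^2 - 3x + 1), each dividing the next. The characteristic polynomial is their product, (x - 6)(x^2 - 3x + 1).

The rational canonical form is the block-diagonal matrix of companion matrices C(f_i):
R = [[0, 0, 6], [1, 0, -19], [0, 1, 9]].

Note the characteristic polynomial does not split into linear factors over ℚ, so A has no Jordan form over ℚ; the rational canonical form exists over any field.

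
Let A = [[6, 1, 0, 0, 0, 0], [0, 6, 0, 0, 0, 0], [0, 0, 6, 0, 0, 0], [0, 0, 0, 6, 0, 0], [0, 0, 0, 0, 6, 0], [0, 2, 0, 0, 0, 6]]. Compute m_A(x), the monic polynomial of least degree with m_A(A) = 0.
m_A(x) = (x - 6)^2

The characteristic polynomial factors as (x - 6)^6. The minimal polynomial is ∏(x - λ)^{k_λ} where k_λ is the size of the largest Jordan block at λ.

For λ = 6: rank(A - 6I) = 1, and the largest Jordan block has size 2 (the smallest k with rank((A - 6I)^k) = rank((A - 6I)^(k+1))).

So m_A(x) = (x - 6)^2.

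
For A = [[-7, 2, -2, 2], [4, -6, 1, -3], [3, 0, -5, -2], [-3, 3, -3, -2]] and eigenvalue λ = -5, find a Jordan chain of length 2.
v_1 = [[0, 1, 0, 0]]^T, v_2 = [[2, -1, 0, 3]]^T

We seek v_1 ∈ ker((A + 5I)^2) \ ker(A + 5I), then set v_{i+1} = (A + 5I) v_i.

One such chain is v_1 = [[0, 1, 0, 0]]^T, v_2 = [[2, -1, 0, 3]]^T. Check: (A + 5I) v_2 = [[0, 0, 0, 0]]^T = 0.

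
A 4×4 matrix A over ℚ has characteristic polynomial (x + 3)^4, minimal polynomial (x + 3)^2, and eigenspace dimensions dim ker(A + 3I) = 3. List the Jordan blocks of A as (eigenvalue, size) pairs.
λ = -3: algebraic multiplicity 4 (exponent in χ_A), largest block size 2 (exponent in m_A), 3 blocks (geometric multiplicity). These force block sizes [2, 1, 1].

Jordan blocks: (-3, 2), (-3, 1), (-3, 1)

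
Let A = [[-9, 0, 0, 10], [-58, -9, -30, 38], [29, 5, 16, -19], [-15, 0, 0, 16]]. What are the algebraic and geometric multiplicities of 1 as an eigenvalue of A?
algebraic multiplicity 2, geometric multiplicity 2

The characteristic polynomial is (x - 6)^2(x - 1)^2, so the factor x - 1 appears with exponent 2: the algebraic multiplicity is 2.

rank(A - I) = 2, so the eigenspace has dimension 4 - 2 = 2: the geometric multiplicity is 2.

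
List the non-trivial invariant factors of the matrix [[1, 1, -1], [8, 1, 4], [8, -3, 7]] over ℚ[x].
The Jordan structure of A has elementary divisors (x - 3)^3. Arranging the block sizes at each eigenvalue in decreasing order and taking row products gives the invariant factors.

Invariant factors (smallest first, each dividing the next): (x - 3)^3.

Check: the last factor (x - 3)^3 is the minimal polynomial, and the product (x - 3)^3 is the characteristic polynomial.

(x - 3)^3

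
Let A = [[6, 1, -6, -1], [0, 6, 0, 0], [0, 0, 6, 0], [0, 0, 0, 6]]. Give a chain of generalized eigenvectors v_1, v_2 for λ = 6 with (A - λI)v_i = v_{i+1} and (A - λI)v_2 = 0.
We seek v_1 ∈ ker((A - 6I)^2) \ ker(A - 6I), then set v_{i+1} = (A - 6I) v_i.

One such chain is v_1 = [[-1, 1, 0, 0]]^T, v_2 = [[1, 0, 0, 0]]^T. Check: (A - 6I) v_2 = [[0, 0, 0, 0]]^T = 0.

v_1 = [[-1, 1, 0, 0]]^T, v_2 = [[1, 0, 0, 0]]^T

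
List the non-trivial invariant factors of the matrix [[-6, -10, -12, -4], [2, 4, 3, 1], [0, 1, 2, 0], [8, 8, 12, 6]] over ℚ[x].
The Jordan structure of A has elementary divisors (x - 1)^2, (x - 2), (x - 2). Arranging the block sizes at each eigenvalue in decreasing order and taking row products gives the invariant factors.

Invariant factors (smallest first, each dividing the next): x - 2, (x - 2)(x - 1)^2.

Check: the last factor (x - 2)(x - 1)^2 is the minimal polynomial, and the product (x - 2)^2(x - 1)^2 is the characteristic polynomial.

x - 2, (x - 2)(x - 1)^2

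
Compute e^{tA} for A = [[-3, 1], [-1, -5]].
e^{tA} = [[(t + 1)*e^{-4*t}, t*e^{-4*t}], [-t*e^{-4*t}, (1 - t)*e^{-4*t}]]

A has Jordan form J = [[-4, 1], [0, -4]] with A = PJP^{-1}, so e^{tA} = P e^{tJ} P^{-1}.

For a Jordan block J_k(λ), e^{tJ_k(λ)} = e^{λt} · (I + tN + t^2 N^2/2! + ... + t^{k-1} N^{k-1}/(k-1)!) where N is the nilpotent superdiagonal part.

Assembling the blocks and conjugating back gives the entries of e^{tA} as shown above.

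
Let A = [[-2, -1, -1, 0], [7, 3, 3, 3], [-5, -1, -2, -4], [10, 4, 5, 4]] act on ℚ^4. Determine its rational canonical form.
R = [[0, 0, 0, 3], [1, 0, 0, 2], [0, 1, 0, -1], [0, 0, 1, 3]]

The invariant factors of A (the non-unit diagonal entries of the Smith normal form of xI - A over ℚ[x]) are (x - 3)(x^3 + x + 1), each dividing the next. The characteristic polynomial is their product, (x - 3)(x^3 + x + 1).

The rational canonical form is the block-diagonal matrix of companion matrices C(f_i):
R = [[0, 0, 0, 3], [1, 0, 0, 2], [0, 1, 0, -1], [0, 0, 1, 3]].

Note the characteristic polynomial does not split into linear factors over ℚ, so A has no Jordan form over ℚ; the rational canonical form exists over any field.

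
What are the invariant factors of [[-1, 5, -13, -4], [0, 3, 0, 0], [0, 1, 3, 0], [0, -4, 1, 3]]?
The Jordan structure of A has elementary divisors (x + 1), (x - 3)^3. Arranging the block sizes at each eigenvalue in decreasing order and taking row products gives the invariant factors.

Invariant factors (smallest first, each dividing the next): (x - 3)^3(x + 1).

Check: the last factor (x - 3)^3(x + 1) is the minimal polynomial, and the product (x - 3)^3(x + 1) is the characteristic polynomial.

(x - 3)^3(x + 1)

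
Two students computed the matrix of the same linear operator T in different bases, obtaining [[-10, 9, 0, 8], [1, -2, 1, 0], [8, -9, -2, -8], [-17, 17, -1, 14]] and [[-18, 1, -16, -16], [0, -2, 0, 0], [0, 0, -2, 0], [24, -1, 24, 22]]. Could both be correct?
Both have characteristic polynomial (x - 6)(x + 2)^3, but the minimal polynomial of A is (x - 6)(x + 2)^3 while the minimal polynomial of B is (x - 6)(x + 2)^2. The minimal polynomial is a similarity invariant, so A and B are not similar.

No.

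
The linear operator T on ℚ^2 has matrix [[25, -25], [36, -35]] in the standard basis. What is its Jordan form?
The characteristic polynomial is det(xI - A) = (x + 5)^2, so the eigenvalues are -5 (algebraic multiplicity 2).

For λ = -5: rank(A + 5I) = 1, rank((A + 5I)^2) = 0. The eigenspace has dimension 2 - 1 = 1, so there is 1 Jordan block; the rank sequence gives block sizes [2].

Assembling the blocks gives the Jordan form J above.

J = [[-5, 1], [0, -5]]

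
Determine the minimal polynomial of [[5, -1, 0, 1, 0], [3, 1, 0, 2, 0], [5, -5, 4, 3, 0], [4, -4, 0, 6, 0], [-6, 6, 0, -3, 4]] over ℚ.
m_A(x) = (x - 4)^3

The characteristic polynomial factors as (x - 4)^5. The minimal polynomial is ∏(x - λ)^{k_λ} where k_λ is the size of the largest Jordan block at λ.

For λ = 4: rank(A - 4I) = 2, and the largest Jordan block has size 3 (the smallest k with rank((A - 4I)^k) = rank((A - 4I)^(k+1))).

So m_A(x) = (x - 4)^3.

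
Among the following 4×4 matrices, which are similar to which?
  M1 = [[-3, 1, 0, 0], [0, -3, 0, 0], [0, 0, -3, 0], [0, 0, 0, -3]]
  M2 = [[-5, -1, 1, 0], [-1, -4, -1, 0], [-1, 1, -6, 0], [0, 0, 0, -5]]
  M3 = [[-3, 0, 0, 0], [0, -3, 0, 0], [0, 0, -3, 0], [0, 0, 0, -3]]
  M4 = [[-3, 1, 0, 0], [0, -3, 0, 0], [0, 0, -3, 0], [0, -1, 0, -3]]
3 classes: {M1, M4}, {M2}, {M3}

Characteristic polynomials: χ_{M1} = (x + 3)^4, χ_{M2} = (x + 5)^4, χ_{M3} = (x + 3)^4, χ_{M4} = (x + 3)^4.

{M1, M4}: invariant factors x + 3, x + 3, (x + 3)^2.

{M2}: invariant factors x + 5, (x + 5)^3.

{M3}: invariant factors x + 3, x + 3, x + 3, x + 3.

Matrices are similar if and only if their invariant-factor lists agree; the partition into similarity classes is {M1, M4}, {M2}, {M3}.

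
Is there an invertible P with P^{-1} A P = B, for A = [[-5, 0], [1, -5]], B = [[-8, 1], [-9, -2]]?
Yes.

Two matrices over a field are similar if and only if they have the same invariant factors.

Both A and B have characteristic polynomial (x + 5)^2 and minimal polynomial (x + 5)^2. Computing further, both have invariant factors (x + 5)^2. Hence A and B are similar.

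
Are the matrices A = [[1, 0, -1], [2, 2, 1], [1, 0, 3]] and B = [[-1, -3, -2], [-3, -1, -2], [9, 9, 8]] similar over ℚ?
Both have characteristic polynomial (x - 2)^3, but the minimal polynomial of A is (x - 2)^3 while the minimal polynomial of B is (x - 2)^2. The minimal polynomial is a similarity invariant, so A and B are not similar.

No.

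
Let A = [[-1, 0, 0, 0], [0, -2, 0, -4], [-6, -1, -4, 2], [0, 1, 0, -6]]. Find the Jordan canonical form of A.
The characteristic polynomial is det(xI - A) = (x + 1)(x + 4)^3, so the eigenvalues are -4 (algebraic multiplicity 3), -1 (algebraic multiplicity 1).

For λ = -4: rank(A + 4I) = 2, rank((A + 4I)^2) = 1. The eigenspace has dimension 4 - 2 = 2, so there are 2 Jordan blocks; the rank sequence gives block sizes [2, 1].

For λ = -1: algebraic multiplicity 1 gives one 1×1 block.

Assembling the blocks gives the Jordan form J above.

J = [[-4, 1, 0, 0], [0, -4, 0, 0], [0, 0, -4, 0], [0, 0, 0, -1]]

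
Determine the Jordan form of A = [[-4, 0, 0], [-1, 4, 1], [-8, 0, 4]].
J = [[-4, 0, 0], [0, 4, 1], [0, 0, 4]]

The characteristic polynomial is det(xI - A) = (x - 4)^2(x + 4), so the eigenvalues are -4 (algebraic multiplicity 1), 4 (algebraic multiplicity 2).

For λ = -4: algebraic multiplicity 1 gives one 1×1 block.

For λ = 4: rank(A - 4I) = 2, rank((A - 4I)^2) = 1. The eigenspace has dimension 3 - 2 = 1, so there is 1 Jordan block; the rank sequence gives block sizes [2].

Assembling the blocks gives the Jordan form J above.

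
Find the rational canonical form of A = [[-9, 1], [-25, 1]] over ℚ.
R = [[0, -16], [1, -8]]

The invariant factors of A (the non-unit diagonal entries of the Smith normal form of xI - A over ℚ[x]) are (x + 4)^2, each dividing the next. The characteristic polynomial is their product, (x + 4)^2.

The rational canonical form is the block-diagonal matrix of companion matrices C(f_i):
R = [[0, -16], [1, -8]].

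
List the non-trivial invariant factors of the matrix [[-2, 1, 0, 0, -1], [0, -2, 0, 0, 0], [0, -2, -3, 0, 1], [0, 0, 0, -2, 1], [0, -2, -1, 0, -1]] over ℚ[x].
(x + 2)^2, (x + 2)^3

The Jordan structure of A has elementary divisors (x + 2)^3, (x + 2)^2. Arranging the block sizes at each eigenvalue in decreasing order and taking row products gives the invariant factors.

Invariant factors (smallest first, each dividing the next): (x + 2)^2, (x + 2)^3.

Check: the last factor (x + 2)^3 is the minimal polynomial, and the product (x + 2)^5 is the characteristic polynomial.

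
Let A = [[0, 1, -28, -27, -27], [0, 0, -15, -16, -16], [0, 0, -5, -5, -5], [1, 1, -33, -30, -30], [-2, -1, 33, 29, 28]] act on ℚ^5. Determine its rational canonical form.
The invariant factors of A (the non-unit diagonal entries of the Smith normal form of xI - A over ℚ[x]) are (x + 5)(x^2 + x + 1)^2, each dividing the next. The characteristic polynomial is their product, (x + 5)(x^2 + x + 1)^2.

The rational canonical form is the block-diagonal matrix of companion matrices C(f_i):
R = [[0, 0, 0, 0, -5], [1, 0, 0, 0, -11], [0, 1, 0, 0, -17], [0, 0, 1, 0, -13], [0, 0, 0, 1, -7]].

Note the characteristic polynomial does not split into linear factors over ℚ, so A has no Jordan form over ℚ; the rational canonical form exists over any field.

R = [[0, 0, 0, 0, -5], [1, 0, 0, 0, -11], [0, 1, 0, 0, -17], [0, 0, 1, 0, -13], [0, 0, 0, 1, -7]]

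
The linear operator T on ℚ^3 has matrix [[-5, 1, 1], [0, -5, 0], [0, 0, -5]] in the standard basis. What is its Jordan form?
J = [[-5, 1, 0], [0, -5, 0], [0, 0, -5]]

The characteristic polynomial is det(xI - A) = (x + 5)^3, so the eigenvalues are -5 (algebraic multiplicity 3).

For λ = -5: rank(A + 5I) = 1, rank((A + 5I)^2) = 0. The eigenspace has dimension 3 - 1 = 2, so there are 2 Jordan blocks; the rank sequence gives block sizes [2, 1].

Assembling the blocks gives the Jordan form J above.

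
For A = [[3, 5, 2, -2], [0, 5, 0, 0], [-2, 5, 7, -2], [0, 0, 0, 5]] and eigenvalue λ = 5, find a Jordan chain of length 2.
v_1 = [[0, 1, 0, 2]]^T, v_2 = [[1, 0, 1, 0]]^T

We seek v_1 ∈ ker((A - 5I)^2) \ ker(A - 5I), then set v_{i+1} = (A - 5I) v_i.

One such chain is v_1 = [[0, 1, 0, 2]]^T, v_2 = [[1, 0, 1, 0]]^T. Check: (A - 5I) v_2 = [[0, 0, 0, 0]]^T = 0.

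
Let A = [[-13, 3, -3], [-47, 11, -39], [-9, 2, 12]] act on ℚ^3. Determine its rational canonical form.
R = [[0, 0, 0], [1, 0, -25], [0, 1, 10]]

The invariant factors of A (the non-unit diagonal entries of the Smith normal form of xI - A over ℚ[x]) are x(x - 5)^2, each dividing the next. The characteristic polynomial is their product, x(x - 5)^2.

The rational canonical form is the block-diagonal matrix of companion matrices C(f_i):
R = [[0, 0, 0], [1, 0, -25], [0, 1, 10]].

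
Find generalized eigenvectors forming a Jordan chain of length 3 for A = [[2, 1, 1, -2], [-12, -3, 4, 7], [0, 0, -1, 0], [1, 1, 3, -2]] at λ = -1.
We seek v_1 ∈ ker((A + I)^3) \ ker((A + I)^2), then set v_{i+1} = (A + I) v_i.

One such chain is v_1 = [[-1, -4, 1, -3]]^T, v_2 = [[0, 3, 0, 1]]^T, v_3 = [[1, 1, 0, 2]]^T. Check: (A + I) v_3 = [[0, 0, 0, 0]]^T = 0.

v_1 = [[-1, -4, 1, -3]]^T, v_2 = [[0, 3, 0, 1]]^T, v_3 = [[1, 1, 0, 2]]^T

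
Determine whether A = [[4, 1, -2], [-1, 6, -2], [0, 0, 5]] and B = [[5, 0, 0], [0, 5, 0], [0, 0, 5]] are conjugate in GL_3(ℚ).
No.

Both have characteristic polynomial (x - 5)^3, but the minimal polynomial of A is (x - 5)^2 while the minimal polynomial of B is x - 5. The minimal polynomial is a similarity invariant, so A and B are not similar.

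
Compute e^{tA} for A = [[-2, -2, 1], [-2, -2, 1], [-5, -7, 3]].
e^{tA} = [[t - 2 + 3*e^{-t}, -t - 1 + e^{-t}, 1 - e^{-t}], [t - 3 + 3*e^{-t}, -t + e^{-t}, 1 - e^{-t}], [4*t - 9 + 9*e^{-t}, -4*t - 3 + 3*e^{-t}, 4 - 3*e^{-t}]]

A has Jordan form J = [[-1, 0, 0], [0, 0, 1], [0, 0, 0]] with A = PJP^{-1}, so e^{tA} = P e^{tJ} P^{-1}.

For a Jordan block J_k(λ), e^{tJ_k(λ)} = e^{λt} · (I + tN + t^2 N^2/2! + ... + t^{k-1} N^{k-1}/(k-1)!) where N is the nilpotent superdiagonal part.

Assembling the blocks and conjugating back gives the entries of e^{tA} as shown above.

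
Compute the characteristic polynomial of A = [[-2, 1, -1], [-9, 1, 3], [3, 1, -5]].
xI - A = [[x + 2, -1, 1], [9, x - 1, -3], [-3, -1, x + 5]].

Expanding det(xI - A) along the first row:
det(xI - A) = + (x + 2)·det([[x - 1, -3], [-1, x + 5]]) - (-1)·det([[9, -3], [-3, x + 5]]) + (1)·det([[9, x - 1], [-3, -1]]).

Evaluating gives χ_A(x) = x^3 + 6x^2 + 12x + 8 = (x + 2)^3.

χ_A(x) = (x + 2)^3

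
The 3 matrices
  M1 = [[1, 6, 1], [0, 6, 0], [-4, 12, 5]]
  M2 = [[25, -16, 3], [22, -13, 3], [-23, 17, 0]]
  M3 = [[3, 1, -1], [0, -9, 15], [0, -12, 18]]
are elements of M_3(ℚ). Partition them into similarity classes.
Characteristic polynomials: χ_{M1} = (x - 6)(x - 3)^2, χ_{M2} = (x - 6)(x - 3)^2, χ_{M3} = (x - 6)(x - 3)^2.

{M1, M2, M3}: invariant factors (x - 6)(x - 3)^2.

Matrices are similar if and only if their invariant-factor lists agree; the partition into similarity classes is {M1, M2, M3}.

1 class: {M1, M2, M3}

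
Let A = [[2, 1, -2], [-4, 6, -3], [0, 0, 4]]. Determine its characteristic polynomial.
χ_A(x) = (x - 4)^3

xI - A = [[x - 2, -1, 2], [4, x - 6, 3], [0, 0, x - 4]].

Expanding det(xI - A) along the first row:
det(xI - A) = + (x - 2)·det([[x - 6, 3], [0, x - 4]]) - (-1)·det([[4, 3], [0, x - 4]]) + (2)·det([[4, x - 6], [0, 0]]).

Evaluating gives χ_A(x) = x^3 - 12x^2 + 48x - 64 = (x - 4)^3.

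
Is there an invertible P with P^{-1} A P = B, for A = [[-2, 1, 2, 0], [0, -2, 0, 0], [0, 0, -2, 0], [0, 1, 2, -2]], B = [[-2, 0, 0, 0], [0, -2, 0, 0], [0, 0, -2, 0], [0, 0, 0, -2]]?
Both have characteristic polynomial (x + 2)^4, but the minimal polynomial of A is (x + 2)^2 while the minimal polynomial of B is x + 2. The minimal polynomial is a similarity invariant, so A and B are not similar.

No.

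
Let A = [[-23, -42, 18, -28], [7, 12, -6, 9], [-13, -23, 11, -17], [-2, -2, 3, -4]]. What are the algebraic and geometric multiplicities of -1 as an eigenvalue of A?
algebraic multiplicity 4, geometric multiplicity 2

The characteristic polynomial is (x + 1)^4, so the factor x + 1 appears with exponent 4: the algebraic multiplicity is 4.

rank(A + I) = 2, so the eigenspace has dimension 4 - 2 = 2: the geometric multiplicity is 2.

Since 2 < 4, A is not diagonalizable.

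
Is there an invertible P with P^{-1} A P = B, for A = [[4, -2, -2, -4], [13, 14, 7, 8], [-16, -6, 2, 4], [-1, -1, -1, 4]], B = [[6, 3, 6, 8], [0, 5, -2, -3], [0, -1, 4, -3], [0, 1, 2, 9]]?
Two matrices over a field are similar if and only if they have the same invariant factors.

Both A and B have characteristic polynomial (x - 6)^4 and minimal polynomial (x - 6)^3. Computing further, both have invariant factors x - 6, (x - 6)^3. Hence A and B are similar.

Yes.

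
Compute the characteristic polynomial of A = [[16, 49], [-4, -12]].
χ_A(x) = (x - 2)^2

xI - A = [[x - 16, -49], [4, x + 12]].

Expanding det(xI - A) along the first row:
det(xI - A) = + (x - 16)·det([[x + 12]]) - (-49)·det([[4]]).

Evaluating gives χ_A(x) = x^2 - 4x + 4 = (x - 2)^2.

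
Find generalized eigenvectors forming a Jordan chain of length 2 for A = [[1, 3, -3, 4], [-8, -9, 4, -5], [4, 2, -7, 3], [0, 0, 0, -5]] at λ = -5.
We seek v_1 ∈ ker((A + 5I)^2) \ ker(A + 5I), then set v_{i+1} = (A + 5I) v_i.

One such chain is v_1 = [[4, -5, 0, -2]]^T, v_2 = [[1, -2, 0, 0]]^T. Check: (A + 5I) v_2 = [[0, 0, 0, 0]]^T = 0.

v_1 = [[4, -5, 0, -2]]^T, v_2 = [[1, -2, 0, 0]]^T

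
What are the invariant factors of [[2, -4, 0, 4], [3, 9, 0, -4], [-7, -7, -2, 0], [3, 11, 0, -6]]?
x + 2, (x - 5)(x - 2)(x + 2)

The Jordan structure of A has elementary divisors (x + 2), (x + 2), (x - 2), (x - 5). Arranging the block sizes at each eigenvalue in decreasing order and taking row products gives the invariant factors.

Invariant factors (smallest first, each dividing the next): x + 2, (x - 5)(x - 2)(x + 2).

Check: the last factor (x - 5)(x - 2)(x + 2) is the minimal polynomial, and the product (x - 5)(x - 2)(x + 2)^2 is the characteristic polynomial.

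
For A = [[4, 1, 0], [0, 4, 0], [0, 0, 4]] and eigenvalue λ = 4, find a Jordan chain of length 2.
We seek v_1 ∈ ker((A - 4I)^2) \ ker(A - 4I), then set v_{i+1} = (A - 4I) v_i.

One such chain is v_1 = [[1, 1, 1]]^T, v_2 = [[1, 0, 0]]^T. Check: (A - 4I) v_2 = [[0, 0, 0]]^T = 0.

v_1 = [[1, 1, 1]]^T, v_2 = [[1, 0, 0]]^T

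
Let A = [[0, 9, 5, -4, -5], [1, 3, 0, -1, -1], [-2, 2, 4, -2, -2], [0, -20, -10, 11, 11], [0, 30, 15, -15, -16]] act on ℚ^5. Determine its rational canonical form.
R = [[0, -1, 0, 0, 0], [1, 3, 0, 0, 0], [0, 0, 0, 0, -4], [0, 0, 1, 0, 11], [0, 0, 0, 1, -1]]

The invariant factors of A (the non-unit diagonal entries of the Smith normal form of xI - A over ℚ[x]) are x^2 - 3x + 1, (x + 4)(x^2 - 3x + 1), each dividing the next. The characteristic polynomial is their product, (x + 4)(x^2 - 3x + 1)^2.

The rational canonical form is the block-diagonal matrix of companion matrices C(f_i):
R = [[0, -1, 0, 0, 0], [1, 3, 0, 0, 0], [0, 0, 0, 0, -4], [0, 0, 1, 0, 11], [0, 0, 0, 1, -1]].

Note the characteristic polynomial does not split into linear factors over ℚ, so A has no Jordan form over ℚ; the rational canonical form exists over any field.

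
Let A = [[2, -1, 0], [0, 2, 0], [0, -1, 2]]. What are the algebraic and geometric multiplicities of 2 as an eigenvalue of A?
The characteristic polynomial is (x - 2)^3, so the factor x - 2 appears with exponent 3: the algebraic multiplicity is 3.

rank(A - 2I) = 1, so the eigenspace has dimension 3 - 1 = 2: the geometric multiplicity is 2.

Since 2 < 3, A is not diagonalizable.

algebraic multiplicity 3, geometric multiplicity 2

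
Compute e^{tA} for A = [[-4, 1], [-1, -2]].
e^{tA} = [[(1 - t)*e^{-3*t}, t*e^{-3*t}], [-t*e^{-3*t}, (t + 1)*e^{-3*t}]]

A has Jordan form J = [[-3, 1], [0, -3]] with A = PJP^{-1}, so e^{tA} = P e^{tJ} P^{-1}.

For a Jordan block J_k(λ), e^{tJ_k(λ)} = e^{λt} · (I + tN + t^2 N^2/2! + ... + t^{k-1} N^{k-1}/(k-1)!) where N is the nilpotent superdiagonal part.

Assembling the blocks and conjugating back gives the entries of e^{tA} as shown above.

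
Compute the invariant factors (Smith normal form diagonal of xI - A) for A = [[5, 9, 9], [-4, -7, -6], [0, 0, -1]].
The Jordan structure of A has elementary divisors (x + 1)^2, (x + 1). Arranging the block sizes at each eigenvalue in decreasing order and taking row products gives the invariant factors.

Invariant factors (smallest first, each dividing the next): x + 1, (x + 1)^2.

Check: the last factor (x + 1)^2 is the minimal polynomial, and the product (x + 1)^3 is the characteristic polynomial.

x + 1, (x + 1)^2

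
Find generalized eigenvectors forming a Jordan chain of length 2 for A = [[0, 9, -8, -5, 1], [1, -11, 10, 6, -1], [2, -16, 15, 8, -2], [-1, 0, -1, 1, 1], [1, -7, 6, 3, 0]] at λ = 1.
v_1 = [[2, -3, -4, 0, -1]]^T, v_2 = [[2, -1, -2, 1, 0]]^T

We seek v_1 ∈ ker((A - I)^2) \ ker(A - I), then set v_{i+1} = (A - I) v_i.

One such chain is v_1 = [[2, -3, -4, 0, -1]]^T, v_2 = [[2, -1, -2, 1, 0]]^T. Check: (A - I) v_2 = [[0, 0, 0, 0, 0]]^T = 0.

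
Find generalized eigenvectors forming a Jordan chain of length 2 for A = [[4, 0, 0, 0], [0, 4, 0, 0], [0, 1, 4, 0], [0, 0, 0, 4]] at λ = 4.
v_1 = [[0, 1, 0, 0]]^T, v_2 = [[0, 0, 1, 0]]^T

We seek v_1 ∈ ker((A - 4I)^2) \ ker(A - 4I), then set v_{i+1} = (A - 4I) v_i.

One such chain is v_1 = [[0, 1, 0, 0]]^T, v_2 = [[0, 0, 1, 0]]^T. Check: (A - 4I) v_2 = [[0, 0, 0, 0]]^T = 0.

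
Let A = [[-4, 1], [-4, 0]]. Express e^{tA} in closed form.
A has Jordan form J = [[-2, 1], [0, -2]] with A = PJP^{-1}, so e^{tA} = P e^{tJ} P^{-1}.

For a Jordan block J_k(λ), e^{tJ_k(λ)} = e^{λt} · (I + tN + t^2 N^2/2! + ... + t^{k-1} N^{k-1}/(k-1)!) where N is the nilpotent superdiagonal part.

Assembling the blocks and conjugating back gives the entries of e^{tA} as shown above.

e^{tA} = [[(1 - 2*t)*e^{-2*t}, t*e^{-2*t}], [-4*t*e^{-2*t}, (2*t + 1)*e^{-2*t}]]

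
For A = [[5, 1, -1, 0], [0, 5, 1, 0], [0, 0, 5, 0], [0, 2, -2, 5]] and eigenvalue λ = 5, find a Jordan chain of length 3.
v_1 = [[-1, 1, 1, -3]]^T, v_2 = [[0, 1, 0, 0]]^T, v_3 = [[1, 0, 0, 2]]^T

We seek v_1 ∈ ker((A - 5I)^3) \ ker((A - 5I)^2), then set v_{i+1} = (A - 5I) v_i.

One such chain is v_1 = [[-1, 1, 1, -3]]^T, v_2 = [[0, 1, 0, 0]]^T, v_3 = [[1, 0, 0, 2]]^T. Check: (A - 5I) v_3 = [[0, 0, 0, 0]]^T = 0.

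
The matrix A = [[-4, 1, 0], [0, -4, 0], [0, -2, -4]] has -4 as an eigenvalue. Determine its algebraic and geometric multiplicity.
algebraic multiplicity 3, geometric multiplicity 2

The characteristic polynomial is (x + 4)^3, so the factor x + 4 appears with exponent 3: the algebraic multiplicity is 3.

rank(A + 4I) = 1, so the eigenspace has dimension 3 - 1 = 2: the geometric multiplicity is 2.

Since 2 < 3, A is not diagonalizable.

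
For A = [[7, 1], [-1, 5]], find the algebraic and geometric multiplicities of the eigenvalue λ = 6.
algebraic multiplicity 2, geometric multiplicity 1

The characteristic polynomial is (x - 6)^2, so the factor x - 6 appears with exponent 2: the algebraic multiplicity is 2.

rank(A - 6I) = 1, so the eigenspace has dimension 2 - 1 = 1: the geometric multiplicity is 1.

Since 1 < 2, A is not diagonalizable.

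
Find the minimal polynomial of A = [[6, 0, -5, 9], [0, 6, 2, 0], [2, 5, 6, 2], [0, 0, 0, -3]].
The characteristic polynomial factors as (x - 6)^3(x + 3). The minimal polynomial is ∏(x - λ)^{k_λ} where k_λ is the size of the largest Jordan block at λ.

For λ = -3: rank(A + 3I) = 3, and the largest Jordan block has size 1 (the smallest k with rank((A + 3I)^k) = rank((A + 3I)^(k+1))).
For λ = 6: rank(A - 6I) = 3, and the largest Jordan block has size 3 (the smallest k with rank((A - 6I)^k) = rank((A - 6I)^(k+1))).

So m_A(x) = (x - 6)^3(x + 3).

m_A(x) = (x - 6)^3(x + 3)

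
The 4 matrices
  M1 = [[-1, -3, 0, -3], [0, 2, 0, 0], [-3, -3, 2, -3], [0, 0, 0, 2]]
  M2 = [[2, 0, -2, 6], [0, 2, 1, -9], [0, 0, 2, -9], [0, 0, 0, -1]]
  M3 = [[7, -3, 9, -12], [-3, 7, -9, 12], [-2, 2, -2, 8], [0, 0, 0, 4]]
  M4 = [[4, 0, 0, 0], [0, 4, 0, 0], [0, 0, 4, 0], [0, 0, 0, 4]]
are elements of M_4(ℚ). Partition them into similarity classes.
Characteristic polynomials: χ_{M1} = (x - 2)^3(x + 1), χ_{M2} = (x - 2)^3(x + 1), χ_{M3} = (x - 4)^4, χ_{M4} = (x - 4)^4.

{M1}: invariant factors x - 2, x - 2, (x - 2)(x + 1).

{M2}: invariant factors x - 2, (x - 2)^2(x + 1).

{M3}: invariant factors x - 4, x - 4, (x - 4)^2.

{M4}: invariant factors x - 4, x - 4, x - 4, x - 4.

Matrices are similar if and only if their invariant-factor lists agree; the partition into similarity classes is {M1}, {M2}, {M3}, {M4}.

4 classes: {M1}, {M2}, {M3}, {M4}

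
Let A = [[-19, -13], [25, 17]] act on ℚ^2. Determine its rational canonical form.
The invariant factors of A (the non-unit diagonal entries of the Smith normal form of xI - A over ℚ[x]) are x^2 + 2x + 2, each dividing the next. The characteristic polynomial is their product, x^2 + 2x + 2.

The rational canonical form is the block-diagonal matrix of companion matrices C(f_i):
R = [[0, -2], [1, -2]].

Note the characteristic polynomial does not split into linear factors over ℚ, so A has no Jordan form over ℚ; the rational canonical form exists over any field.

R = [[0, -2], [1, -2]]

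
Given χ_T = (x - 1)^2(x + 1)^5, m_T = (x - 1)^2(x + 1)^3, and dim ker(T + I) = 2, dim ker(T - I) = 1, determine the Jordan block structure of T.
Jordan blocks: (-1, 3), (-1, 2), (1, 2)

λ = -1: algebraic multiplicity 5 (exponent in χ_T), largest block size 3 (exponent in m_T), 2 blocks (geometric multiplicity). These force block sizes [3, 2].
λ = 1: algebraic multiplicity 2 (exponent in χ_T), largest block size 2 (exponent in m_T), 1 block (geometric multiplicity). This forces block sizes [2].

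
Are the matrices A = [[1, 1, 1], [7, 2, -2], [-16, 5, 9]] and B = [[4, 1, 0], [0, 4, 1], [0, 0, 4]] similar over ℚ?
Two matrices over a field are similar if and only if they have the same invariant factors.

Both A and B have characteristic polynomial (x - 4)^3 and minimal polynomial (x - 4)^3. Computing further, both have invariant factors (x - 4)^3. Hence A and B are similar.

Yes.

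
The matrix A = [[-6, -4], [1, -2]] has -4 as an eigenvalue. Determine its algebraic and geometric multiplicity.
algebraic multiplicity 2, geometric multiplicity 1

The characteristic polynomial is (x + 4)^2, so the factor x + 4 appears with exponent 2: the algebraic multiplicity is 2.

rank(A + 4I) = 1, so the eigenspace has dimension 2 - 1 = 1: the geometric multiplicity is 1.

Since 1 < 2, A is not diagonalizable.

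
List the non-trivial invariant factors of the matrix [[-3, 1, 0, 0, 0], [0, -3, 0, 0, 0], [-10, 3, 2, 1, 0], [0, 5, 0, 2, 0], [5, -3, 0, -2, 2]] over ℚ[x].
x - 2, (x - 2)^2(x + 3)^2

The Jordan structure of A has elementary divisors (x + 3)^2, (x - 2)^2, (x - 2). Arranging the block sizes at each eigenvalue in decreasing order and taking row products gives the invariant factors.

Invariant factors (smallest first, each dividing the next): x - 2, (x - 2)^2(x + 3)^2.

Check: the last factor (x - 2)^2(x + 3)^2 is the minimal polynomial, and the product (x - 2)^3(x + 3)^2 is the characteristic polynomial.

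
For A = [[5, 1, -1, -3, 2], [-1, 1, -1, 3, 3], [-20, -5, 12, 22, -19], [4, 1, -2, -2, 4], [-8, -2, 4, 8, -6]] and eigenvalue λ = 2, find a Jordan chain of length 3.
We seek v_1 ∈ ker((A - 2I)^3) \ ker((A - 2I)^2), then set v_{i+1} = (A - 2I) v_i.

One such chain is v_1 = [[0, 0, 2, 0, 1]]^T, v_2 = [[0, 1, 1, 0, 0]]^T, v_3 = [[0, -2, 5, -1, 2]]^T. Check: (A - 2I) v_3 = [[0, 0, 0, 0, 0]]^T = 0.

v_1 = [[0, 0, 2, 0, 1]]^T, v_2 = [[0, 1, 1, 0, 0]]^T, v_3 = [[0, -2, 5, -1, 2]]^T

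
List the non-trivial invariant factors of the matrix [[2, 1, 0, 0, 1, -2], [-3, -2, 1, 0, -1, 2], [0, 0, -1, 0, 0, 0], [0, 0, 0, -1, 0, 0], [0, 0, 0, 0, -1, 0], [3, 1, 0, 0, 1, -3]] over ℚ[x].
x + 1, x + 1, x + 1, (x + 1)^3

The Jordan structure of A has elementary divisors (x + 1)^3, (x + 1), (x + 1), (x + 1). Arranging the block sizes at each eigenvalue in decreasing order and taking row products gives the invariant factors.

Invariant factors (smallest first, each dividing the next): x + 1, x + 1, x + 1, (x + 1)^3.

Check: the last factor (x + 1)^3 is the minimal polynomial, and the product (x + 1)^6 is the characteristic polynomial.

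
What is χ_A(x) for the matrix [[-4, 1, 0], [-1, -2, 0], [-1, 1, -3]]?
χ_A(x) = (x + 3)^3

xI - A = [[x + 4, -1, 0], [1, x + 2, 0], [1, -1, x + 3]].

Expanding det(xI - A) along the first row:
det(xI - A) = + (x + 4)·det([[x + 2, 0], [-1, x + 3]]) - (-1)·det([[1, 0], [1, x + 3]]) + (0)·det([[1, x + 2], [1, -1]]).

Evaluating gives χ_A(x) = x^3 + 9x^2 + 27x + 27 = (x + 3)^3.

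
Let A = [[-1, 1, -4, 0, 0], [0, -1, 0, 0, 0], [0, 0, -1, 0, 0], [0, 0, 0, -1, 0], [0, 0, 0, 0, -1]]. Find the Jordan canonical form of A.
The characteristic polynomial is det(xI - A) = (x + 1)^5, so the eigenvalues are -1 (algebraic multiplicity 5).

For λ = -1: rank(A + I) = 1, rank((A + I)^2) = 0. The eigenspace has dimension 5 - 1 = 4, so there are 4 Jordan blocks; the rank sequence gives block sizes [2, 1, 1, 1].

Assembling the blocks gives the Jordan form J above.

J = [[-1, 1, 0, 0, 0], [0, -1, 0, 0, 0], [0, 0, -1, 0, 0], [0, 0, 0, -1, 0], [0, 0, 0, 0, -1]]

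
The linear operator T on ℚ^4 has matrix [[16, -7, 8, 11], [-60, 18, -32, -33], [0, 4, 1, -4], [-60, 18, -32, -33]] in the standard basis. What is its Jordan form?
The characteristic polynomial is det(xI - A) = x^2(x - 1)^2, so the eigenvalues are 0 (algebraic multiplicity 2), 1 (algebraic multiplicity 2).

For λ = 0: rank(A) = 3, rank(A^2) = 2. The eigenspace has dimension 4 - 3 = 1, so there is 1 Jordan block; the rank sequence gives block sizes [2].

For λ = 1: rank(A - I) = 2. The eigenspace has dimension 4 - 2 = 2, so there are 2 Jordan blocks; the rank sequence gives block sizes [1, 1].

Assembling the blocks gives the Jordan form J above.

J = [[0, 1, 0, 0], [0, 0, 0, 0], [0, 0, 1, 0], [0, 0, 0, 1]]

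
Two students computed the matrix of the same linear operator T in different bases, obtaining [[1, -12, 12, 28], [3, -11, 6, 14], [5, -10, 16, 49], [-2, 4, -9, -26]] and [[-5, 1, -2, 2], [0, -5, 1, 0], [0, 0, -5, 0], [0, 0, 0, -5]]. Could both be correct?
Two matrices over a field are similar if and only if they have the same invariant factors.

Both A and B have characteristic polynomial (x + 5)^4 and minimal polynomial (x + 5)^3. Computing further, both have invariant factors x + 5, (x + 5)^3. Hence A and B are similar.

Yes.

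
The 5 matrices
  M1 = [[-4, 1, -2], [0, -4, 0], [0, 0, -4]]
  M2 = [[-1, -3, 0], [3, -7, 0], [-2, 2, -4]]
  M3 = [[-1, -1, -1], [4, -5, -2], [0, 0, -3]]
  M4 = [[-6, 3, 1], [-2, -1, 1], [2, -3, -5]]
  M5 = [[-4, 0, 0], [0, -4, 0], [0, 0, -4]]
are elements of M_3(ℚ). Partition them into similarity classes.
Characteristic polynomials: χ_{M1} = (x + 4)^3, χ_{M2} = (x + 4)^3, χ_{M3} = (x + 3)^3, χ_{M4} = (x + 4)^3, χ_{M5} = (x + 4)^3.

{M1, M2, M4}: invariant factors x + 4, (x + 4)^2.

{M3}: invariant factors x + 3, (x + 3)^2.

{M5}: invariant factors x + 4, x + 4, x + 4.

Matrices are similar if and only if their invariant-factor lists agree; the partition into similarity classes is {M1, M2, M4}, {M3}, {M5}.

3 classes: {M1, M2, M4}, {M3}, {M5}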